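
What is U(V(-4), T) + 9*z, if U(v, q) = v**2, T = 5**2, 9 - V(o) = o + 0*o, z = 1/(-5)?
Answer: 836/5 ≈ 167.20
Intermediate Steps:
z = -1/5 ≈ -0.20000
V(o) = 9 - o (V(o) = 9 - (o + 0*o) = 9 - (o + 0) = 9 - o)
T = 25
U(V(-4), T) + 9*z = (9 - 1*(-4))**2 + 9*(-1/5) = (9 + 4)**2 - 9/5 = 13**2 - 9/5 = 169 - 9/5 = 836/5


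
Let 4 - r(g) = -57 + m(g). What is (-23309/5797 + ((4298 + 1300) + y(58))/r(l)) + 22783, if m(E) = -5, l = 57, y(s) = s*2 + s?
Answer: 132556716/5797 ≈ 22866.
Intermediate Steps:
y(s) = 3*s (y(s) = 2*s + s = 3*s)
r(g) = 66 (r(g) = 4 - (-57 - 5) = 4 - 1*(-62) = 4 + 62 = 66)
(-23309/5797 + ((4298 + 1300) + y(58))/r(l)) + 22783 = (-23309/5797 + ((4298 + 1300) + 3*58)/66) + 22783 = (-23309*1/5797 + (5598 + 174)*(1/66)) + 22783 = (-2119/527 + 5772*(1/66)) + 22783 = (-2119/527 + 962/11) + 22783 = 483665/5797 + 22783 = 132556716/5797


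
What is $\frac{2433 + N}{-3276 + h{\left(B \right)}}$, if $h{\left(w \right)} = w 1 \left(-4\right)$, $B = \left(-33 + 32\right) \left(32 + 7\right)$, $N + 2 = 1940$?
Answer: $- \frac{1457}{1040} \approx -1.401$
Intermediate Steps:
$N = 1938$ ($N = -2 + 1940 = 1938$)
$B = -39$ ($B = \left(-1\right) 39 = -39$)
$h{\left(w \right)} = - 4 w$ ($h{\left(w \right)} = w \left(-4\right) = - 4 w$)
$\frac{2433 + N}{-3276 + h{\left(B \right)}} = \frac{2433 + 1938}{-3276 - -156} = \frac{4371}{-3276 + 156} = \frac{4371}{-3120} = 4371 \left(- \frac{1}{3120}\right) = - \frac{1457}{1040}$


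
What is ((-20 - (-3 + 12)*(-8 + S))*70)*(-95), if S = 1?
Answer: -285950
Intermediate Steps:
((-20 - (-3 + 12)*(-8 + S))*70)*(-95) = ((-20 - (-3 + 12)*(-8 + 1))*70)*(-95) = ((-20 - 9*(-7))*70)*(-95) = ((-20 - 1*(-63))*70)*(-95) = ((-20 + 63)*70)*(-95) = (43*70)*(-95) = 3010*(-95) = -285950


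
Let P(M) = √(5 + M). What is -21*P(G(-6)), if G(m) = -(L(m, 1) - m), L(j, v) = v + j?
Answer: -42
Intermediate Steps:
L(j, v) = j + v
G(m) = -1 (G(m) = -((m + 1) - m) = -((1 + m) - m) = -1*1 = -1)
-21*P(G(-6)) = -21*√(5 - 1) = -21*√4 = -21*2 = -42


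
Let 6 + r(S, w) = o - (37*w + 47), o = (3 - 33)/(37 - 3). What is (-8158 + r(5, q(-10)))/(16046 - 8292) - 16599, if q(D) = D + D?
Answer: -1094087002/65909 ≈ -16600.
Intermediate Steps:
o = -15/17 (o = -30/34 = -30*1/34 = -15/17 ≈ -0.88235)
q(D) = 2*D
r(S, w) = -916/17 - 37*w (r(S, w) = -6 + (-15/17 - (37*w + 47)) = -6 + (-15/17 - (47 + 37*w)) = -6 + (-15/17 + (-47 - 37*w)) = -6 + (-814/17 - 37*w) = -916/17 - 37*w)
(-8158 + r(5, q(-10)))/(16046 - 8292) - 16599 = (-8158 + (-916/17 - 74*(-10)))/(16046 - 8292) - 16599 = (-8158 + (-916/17 - 37*(-20)))/7754 - 16599 = (-8158 + (-916/17 + 740))*(1/7754) - 16599 = (-8158 + 11664/17)*(1/7754) - 16599 = -127022/17*1/7754 - 16599 = -63511/65909 - 16599 = -1094087002/65909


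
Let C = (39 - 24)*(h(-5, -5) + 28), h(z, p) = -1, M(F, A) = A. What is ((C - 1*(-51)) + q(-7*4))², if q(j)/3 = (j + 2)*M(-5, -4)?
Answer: 589824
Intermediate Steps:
C = 405 (C = (39 - 24)*(-1 + 28) = 15*27 = 405)
q(j) = -24 - 12*j (q(j) = 3*((j + 2)*(-4)) = 3*((2 + j)*(-4)) = 3*(-8 - 4*j) = -24 - 12*j)
((C - 1*(-51)) + q(-7*4))² = ((405 - 1*(-51)) + (-24 - (-84)*4))² = ((405 + 51) + (-24 - 12*(-28)))² = (456 + (-24 + 336))² = (456 + 312)² = 768² = 589824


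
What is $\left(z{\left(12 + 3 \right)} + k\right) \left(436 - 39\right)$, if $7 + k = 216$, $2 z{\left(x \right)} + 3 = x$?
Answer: $85355$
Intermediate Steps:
$z{\left(x \right)} = - \frac{3}{2} + \frac{x}{2}$
$k = 209$ ($k = -7 + 216 = 209$)
$\left(z{\left(12 + 3 \right)} + k\right) \left(436 - 39\right) = \left(\left(- \frac{3}{2} + \frac{12 + 3}{2}\right) + 209\right) \left(436 - 39\right) = \left(\left(- \frac{3}{2} + \frac{1}{2} \cdot 15\right) + 209\right) 397 = \left(\left(- \frac{3}{2} + \frac{15}{2}\right) + 209\right) 397 = \left(6 + 209\right) 397 = 215 \cdot 397 = 85355$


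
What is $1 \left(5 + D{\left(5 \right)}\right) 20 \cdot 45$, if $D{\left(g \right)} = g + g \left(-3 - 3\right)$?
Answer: $-18000$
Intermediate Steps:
$D{\left(g \right)} = - 5 g$ ($D{\left(g \right)} = g + g \left(-6\right) = g - 6 g = - 5 g$)
$1 \left(5 + D{\left(5 \right)}\right) 20 \cdot 45 = 1 \left(5 - 25\right) 20 \cdot 45 = 1 \left(-20\right) 20 \cdot 45 = \left(-20\right) 20 \cdot 45 = \left(-400\right) 45 = -18000$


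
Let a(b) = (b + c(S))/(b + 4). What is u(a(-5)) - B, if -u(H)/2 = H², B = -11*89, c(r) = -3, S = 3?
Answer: 851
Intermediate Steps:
a(b) = (-3 + b)/(4 + b) (a(b) = (b - 3)/(b + 4) = (-3 + b)/(4 + b))
B = -979
u(H) = -2*H²
u(a(-5)) - B = -2*(-3 - 5)²/(4 - 5)² - 1*(-979) = -2*(-8/(-1))² + 979 = -2*(-1*(-8))² + 979 = -2*8² + 979 = -2*64 + 979 = -128 + 979 = 851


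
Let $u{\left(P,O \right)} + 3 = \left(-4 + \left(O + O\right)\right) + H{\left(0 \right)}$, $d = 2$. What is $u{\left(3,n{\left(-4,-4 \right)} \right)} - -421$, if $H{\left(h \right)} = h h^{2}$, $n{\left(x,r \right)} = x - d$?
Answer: $402$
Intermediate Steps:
$n{\left(x,r \right)} = -2 + x$ ($n{\left(x,r \right)} = x - 2 = -2 + x$)
$H{\left(h \right)} = h^{3}$
$u{\left(P,O \right)} = -7 + 2 O$ ($u{\left(P,O \right)} = -3 + \left(\left(-4 + \left(O + O\right)\right) + 0^{3}\right) = -3 + \left(\left(-4 + 2 O\right) + 0\right) = -3 + \left(-4 + 2 O\right) = -7 + 2 O$)
$u{\left(3,n{\left(-4,-4 \right)} \right)} - -421 = \left(-7 + 2 \left(-2 - 4\right)\right) - -421 = \left(-7 + 2 \left(-6\right)\right) + 421 = \left(-7 - 12\right) + 421 = -19 + 421 = 402$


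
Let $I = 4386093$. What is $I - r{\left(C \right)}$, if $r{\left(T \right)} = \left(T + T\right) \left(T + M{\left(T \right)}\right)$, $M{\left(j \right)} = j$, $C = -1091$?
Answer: $-375031$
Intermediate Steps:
$r{\left(T \right)} = 4 T^{2}$ ($r{\left(T \right)} = \left(T + T\right) \left(T + T\right) = 2 T 2 T = 4 T^{2}$)
$I - r{\left(C \right)} = 4386093 - 4 \left(-1091\right)^{2} = 4386093 - 4 \cdot 1190281 = 4386093 - 4761124 = -375031$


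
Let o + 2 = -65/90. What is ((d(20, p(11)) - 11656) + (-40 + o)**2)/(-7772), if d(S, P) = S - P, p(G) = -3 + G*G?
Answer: 3216935/2518128 ≈ 1.2775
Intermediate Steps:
p(G) = -3 + G**2
o = -49/18 (o = -2 - 65/90 = -2 - 65*1/90 = -2 - 13/18 = -49/18 ≈ -2.7222)
((d(20, p(11)) - 11656) + (-40 + o)**2)/(-7772) = (((20 - (-3 + 11**2)) - 11656) + (-40 - 49/18)**2)/(-7772) = (((20 - (-3 + 121)) - 11656) + (-769/18)**2)*(-1/7772) = (((20 - 1*118) - 11656) + 591361/324)*(-1/7772) = (((20 - 118) - 11656) + 591361/324)*(-1/7772) = ((-98 - 11656) + 591361/324)*(-1/7772) = (-11754 + 591361/324)*(-1/7772) = -3216935/324*(-1/7772) = 3216935/2518128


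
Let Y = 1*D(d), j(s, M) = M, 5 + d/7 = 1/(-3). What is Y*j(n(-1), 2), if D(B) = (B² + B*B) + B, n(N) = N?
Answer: 49504/9 ≈ 5500.4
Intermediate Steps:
d = -112/3 (d = -35 + 7/(-3) = -35 + 7*(-⅓) = -35 - 7/3 = -112/3 ≈ -37.333)
D(B) = B + 2*B² (D(B) = (B² + B²) + B = 2*B² + B = B + 2*B²)
Y = 24752/9 (Y = 1*(-112*(1 + 2*(-112/3))/3) = 1*(-112*(1 - 224/3)/3) = 1*(-112/3*(-221/3)) = 1*(24752/9) = 24752/9 ≈ 2750.2)
Y*j(n(-1), 2) = (24752/9)*2 = 49504/9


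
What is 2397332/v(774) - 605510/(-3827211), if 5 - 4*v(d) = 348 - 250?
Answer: -12233441763926/118643541 ≈ -1.0311e+5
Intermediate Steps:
v(d) = -93/4 (v(d) = 5/4 - (348 - 250)/4 = 5/4 - ¼*98 = 5/4 - 49/2 = -93/4)
2397332/v(774) - 605510/(-3827211) = 2397332/(-93/4) - 605510/(-3827211) = 2397332*(-4/93) - 605510*(-1/3827211) = -9589328/93 + 605510/3827211 = -12233441763926/118643541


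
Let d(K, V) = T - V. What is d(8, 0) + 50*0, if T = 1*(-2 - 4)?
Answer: -6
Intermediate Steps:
T = -6 (T = 1*(-6) = -6)
d(K, V) = -6 - V
d(8, 0) + 50*0 = (-6 - 1*0) + 50*0 = (-6 + 0) + 0 = -6 + 0 = -6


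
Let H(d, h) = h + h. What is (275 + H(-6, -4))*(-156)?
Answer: -41652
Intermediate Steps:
H(d, h) = 2*h
(275 + H(-6, -4))*(-156) = (275 + 2*(-4))*(-156) = (275 - 8)*(-156) = 267*(-156) = -41652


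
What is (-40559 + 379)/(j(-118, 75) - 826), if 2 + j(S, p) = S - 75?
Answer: 40180/1021 ≈ 39.354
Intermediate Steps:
j(S, p) = -77 + S (j(S, p) = -2 + (S - 75) = -2 + (-75 + S) = -77 + S)
(-40559 + 379)/(j(-118, 75) - 826) = (-40559 + 379)/((-77 - 118) - 826) = -40180/(-195 - 826) = -40180/(-1021) = -40180*(-1/1021) = 40180/1021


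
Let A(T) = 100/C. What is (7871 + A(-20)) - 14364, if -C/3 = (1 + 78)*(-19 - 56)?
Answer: -4616519/711 ≈ -6493.0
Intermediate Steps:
C = 17775 (C = -3*(1 + 78)*(-19 - 56) = -237*(-75) = -3*(-5925) = 17775)
A(T) = 4/711 (A(T) = 100/17775 = 100*(1/17775) = 4/711)
(7871 + A(-20)) - 14364 = (7871 + 4/711) - 14364 = 5596285/711 - 14364 = -4616519/711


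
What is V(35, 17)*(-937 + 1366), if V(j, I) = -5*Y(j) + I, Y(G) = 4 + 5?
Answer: -12012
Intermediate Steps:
Y(G) = 9
V(j, I) = -45 + I (V(j, I) = -5*9 + I = -45 + I)
V(35, 17)*(-937 + 1366) = (-45 + 17)*(-937 + 1366) = -28*429 = -12012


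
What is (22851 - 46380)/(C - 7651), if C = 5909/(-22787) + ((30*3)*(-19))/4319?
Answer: 2315654840037/753053359244 ≈ 3.0750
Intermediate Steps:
C = -64486741/98417053 (C = 5909*(-1/22787) + (90*(-19))*(1/4319) = -5909/22787 - 1710*1/4319 = -5909/22787 - 1710/4319 = -64486741/98417053 ≈ -0.65524)
(22851 - 46380)/(C - 7651) = (22851 - 46380)/(-64486741/98417053 - 7651) = -23529/(-753053359244/98417053) = -23529*(-98417053/753053359244) = 2315654840037/753053359244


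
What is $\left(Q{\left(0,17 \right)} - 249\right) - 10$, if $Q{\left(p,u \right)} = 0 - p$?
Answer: $-259$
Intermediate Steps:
$Q{\left(p,u \right)} = - p$
$\left(Q{\left(0,17 \right)} - 249\right) - 10 = \left(\left(-1\right) 0 - 249\right) - 10 = \left(0 - 249\right) - 10 = -249 - 10 = -259$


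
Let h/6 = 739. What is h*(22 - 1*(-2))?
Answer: 106416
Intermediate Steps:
h = 4434 (h = 6*739 = 4434)
h*(22 - 1*(-2)) = 4434*(22 - 1*(-2)) = 4434*(22 + 2) = 4434*24 = 106416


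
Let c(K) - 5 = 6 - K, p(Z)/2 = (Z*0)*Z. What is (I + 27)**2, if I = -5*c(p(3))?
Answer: 784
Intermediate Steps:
p(Z) = 0 (p(Z) = 2*((Z*0)*Z) = 2*(0*Z) = 2*0 = 0)
c(K) = 11 - K (c(K) = 5 + (6 - K) = 11 - K)
I = -55 (I = -5*(11 - 1*0) = -5*(11 + 0) = -5*11 = -55)
(I + 27)**2 = (-55 + 27)**2 = (-28)**2 = 784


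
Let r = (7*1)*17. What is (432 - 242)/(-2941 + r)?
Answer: -95/1411 ≈ -0.067328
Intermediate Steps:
r = 119 (r = 7*17 = 119)
(432 - 242)/(-2941 + r) = (432 - 242)/(-2941 + 119) = 190/(-2822) = 190*(-1/2822) = -95/1411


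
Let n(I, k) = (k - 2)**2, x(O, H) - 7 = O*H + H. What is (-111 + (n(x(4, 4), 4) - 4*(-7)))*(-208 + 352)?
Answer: -11376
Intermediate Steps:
x(O, H) = 7 + H + H*O (x(O, H) = 7 + (O*H + H) = 7 + (H*O + H) = 7 + (H + H*O) = 7 + H + H*O)
n(I, k) = (-2 + k)**2
(-111 + (n(x(4, 4), 4) - 4*(-7)))*(-208 + 352) = (-111 + ((-2 + 4)**2 - 4*(-7)))*(-208 + 352) = (-111 + (2**2 + 28))*144 = (-111 + (4 + 28))*144 = (-111 + 32)*144 = -79*144 = -11376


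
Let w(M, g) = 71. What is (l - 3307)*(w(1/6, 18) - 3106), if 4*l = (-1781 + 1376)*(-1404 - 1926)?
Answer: -2026502885/2 ≈ -1.0133e+9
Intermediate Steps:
l = 674325/2 (l = ((-1781 + 1376)*(-1404 - 1926))/4 = (-405*(-3330))/4 = (¼)*1348650 = 674325/2 ≈ 3.3716e+5)
(l - 3307)*(w(1/6, 18) - 3106) = (674325/2 - 3307)*(71 - 3106) = (667711/2)*(-3035) = -2026502885/2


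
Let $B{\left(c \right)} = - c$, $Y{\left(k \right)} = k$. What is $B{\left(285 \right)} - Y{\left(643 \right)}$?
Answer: $-928$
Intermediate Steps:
$B{\left(285 \right)} - Y{\left(643 \right)} = \left(-1\right) 285 - 643 = -285 - 643 = -928$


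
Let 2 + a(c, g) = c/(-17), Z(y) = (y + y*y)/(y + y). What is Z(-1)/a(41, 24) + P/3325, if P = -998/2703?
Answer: -998/8987475 ≈ -0.00011104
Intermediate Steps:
Z(y) = (y + y²)/(2*y) (Z(y) = (y + y²)/((2*y)) = (y + y²)*(1/(2*y)) = (y + y²)/(2*y))
a(c, g) = -2 - c/17 (a(c, g) = -2 + c/(-17) = -2 + c*(-1/17) = -2 - c/17)
P = -998/2703 (P = -998*1/2703 = -998/2703 ≈ -0.36922)
Z(-1)/a(41, 24) + P/3325 = (½ + (½)*(-1))/(-2 - 1/17*41) - 998/2703/3325 = (½ - ½)/(-2 - 41/17) - 998/2703*1/3325 = 0/(-75/17) - 998/8987475 = 0*(-17/75) - 998/8987475 = 0 - 998/8987475 = -998/8987475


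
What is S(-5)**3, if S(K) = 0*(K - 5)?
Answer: 0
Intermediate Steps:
S(K) = 0 (S(K) = 0*(-5 + K) = 0)
S(-5)**3 = 0**3 = 0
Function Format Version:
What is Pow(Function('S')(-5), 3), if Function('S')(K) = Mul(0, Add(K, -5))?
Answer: 0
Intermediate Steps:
Function('S')(K) = 0 (Function('S')(K) = Mul(0, Add(-5, K)) = 0)
Pow(Function('S')(-5), 3) = Pow(0, 3) = 0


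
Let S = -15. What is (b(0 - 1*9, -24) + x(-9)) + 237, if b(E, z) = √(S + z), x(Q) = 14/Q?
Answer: 2119/9 + I*√39 ≈ 235.44 + 6.245*I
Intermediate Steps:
b(E, z) = √(-15 + z)
(b(0 - 1*9, -24) + x(-9)) + 237 = (√(-15 - 24) + 14/(-9)) + 237 = (√(-39) + 14*(-⅑)) + 237 = (I*√39 - 14/9) + 237 = (-14/9 + I*√39) + 237 = 2119/9 + I*√39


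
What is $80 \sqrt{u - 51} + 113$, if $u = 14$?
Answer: $113 + 80 i \sqrt{37} \approx 113.0 + 486.62 i$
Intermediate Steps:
$80 \sqrt{u - 51} + 113 = 80 \sqrt{14 - 51} + 113 = 80 \sqrt{-37} + 113 = 80 i \sqrt{37} + 113 = 113 + 80 i \sqrt{37}$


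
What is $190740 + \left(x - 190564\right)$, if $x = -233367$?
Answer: $-233191$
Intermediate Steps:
$190740 + \left(x - 190564\right) = 190740 - 423931 = -233191$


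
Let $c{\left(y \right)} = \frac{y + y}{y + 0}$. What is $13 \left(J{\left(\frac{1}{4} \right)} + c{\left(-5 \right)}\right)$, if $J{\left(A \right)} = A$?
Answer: $\frac{117}{4} \approx 29.25$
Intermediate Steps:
$c{\left(y \right)} = 2$ ($c{\left(y \right)} = \frac{2 y}{y} = 2$)
$13 \left(J{\left(\frac{1}{4} \right)} + c{\left(-5 \right)}\right) = 13 \left(\frac{1}{4} + 2\right) = 13 \cdot \frac{9}{4} = \frac{117}{4}$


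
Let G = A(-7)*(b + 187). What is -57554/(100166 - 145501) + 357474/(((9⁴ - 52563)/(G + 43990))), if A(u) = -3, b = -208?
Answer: -118987326933627/347583445 ≈ -3.4233e+5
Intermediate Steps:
G = 63 (G = -3*(-208 + 187) = -3*(-21) = 63)
-57554/(100166 - 145501) + 357474/(((9⁴ - 52563)/(G + 43990))) = -57554/(100166 - 145501) + 357474/(((9⁴ - 52563)/(63 + 43990))) = -57554/(-45335) + 357474/(((6561 - 52563)/44053)) = -57554*(-1/45335) + 357474/((-46002*1/44053)) = 57554/45335 + 357474/(-46002/44053) = 57554/45335 + 357474*(-44053/46002) = 57554/45335 - 2624633687/7667 = -118987326933627/347583445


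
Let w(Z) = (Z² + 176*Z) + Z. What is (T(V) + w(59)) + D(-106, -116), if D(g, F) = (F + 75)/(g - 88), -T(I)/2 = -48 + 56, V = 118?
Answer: 2698193/194 ≈ 13908.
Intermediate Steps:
T(I) = -16 (T(I) = -2*(-48 + 56) = -2*8 = -16)
D(g, F) = (75 + F)/(-88 + g)
w(Z) = Z² + 177*Z
(T(V) + w(59)) + D(-106, -116) = (-16 + 59*(177 + 59)) + (75 - 116)/(-88 - 106) = (-16 + 59*236) - 41/(-194) = (-16 + 13924) - 1/194*(-41) = 13908 + 41/194 = 2698193/194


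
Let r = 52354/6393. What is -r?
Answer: -52354/6393 ≈ -8.1893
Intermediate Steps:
r = 52354/6393 (r = 52354*(1/6393) = 52354/6393 ≈ 8.1893)
-r = -1*52354/6393 = -52354/6393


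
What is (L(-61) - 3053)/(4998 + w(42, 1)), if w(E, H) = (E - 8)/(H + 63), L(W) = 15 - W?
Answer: -95264/159953 ≈ -0.59558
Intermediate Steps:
w(E, H) = (-8 + E)/(63 + H)
(L(-61) - 3053)/(4998 + w(42, 1)) = ((15 - 1*(-61)) - 3053)/(4998 + (-8 + 42)/(63 + 1)) = ((15 + 61) - 3053)/(4998 + 34/64) = (76 - 3053)/(4998 + (1/64)*34) = -2977/(4998 + 17/32) = -2977/159953/32 = -2977*32/159953 = -95264/159953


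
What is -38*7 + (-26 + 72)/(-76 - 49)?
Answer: -33296/125 ≈ -266.37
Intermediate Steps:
-38*7 + (-26 + 72)/(-76 - 49) = -266 + 46/(-125) = -266 + 46*(-1/125) = -266 - 46/125 = -33296/125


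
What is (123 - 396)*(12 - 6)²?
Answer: -9828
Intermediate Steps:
(123 - 396)*(12 - 6)² = -273*6² = -273*36 = -9828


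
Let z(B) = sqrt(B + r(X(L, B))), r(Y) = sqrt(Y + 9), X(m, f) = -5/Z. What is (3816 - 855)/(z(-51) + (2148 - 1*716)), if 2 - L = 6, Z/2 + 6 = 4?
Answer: 2961/(1432 + I*sqrt(51 - sqrt(41)/2)) ≈ 2.0677 - 0.0099827*I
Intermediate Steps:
Z = -4 (Z = -12 + 2*4 = -12 + 8 = -4)
L = -4 (L = 2 - 1*6 = 2 - 6 = -4)
X(m, f) = 5/4 (X(m, f) = -5/(-4) = -5*(-1/4) = 5/4)
r(Y) = sqrt(9 + Y)
z(B) = sqrt(B + sqrt(41)/2) (z(B) = sqrt(B + sqrt(9 + 5/4)) = sqrt(B + sqrt(41/4)) = sqrt(B + sqrt(41)/2))
(3816 - 855)/(z(-51) + (2148 - 1*716)) = (3816 - 855)/(sqrt(2*sqrt(41) + 4*(-51))/2 + (2148 - 1*716)) = 2961/(sqrt(2*sqrt(41) - 204)/2 + (2148 - 716)) = 2961/(sqrt(-204 + 2*sqrt(41))/2 + 1432) = 2961/(1432 + sqrt(-204 + 2*sqrt(41))/2)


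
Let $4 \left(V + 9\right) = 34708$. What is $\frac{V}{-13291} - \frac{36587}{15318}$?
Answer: $- \frac{619054241}{203591538} \approx -3.0407$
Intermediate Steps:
$V = 8668$ ($V = -9 + \frac{1}{4} \cdot 34708 = -9 + 8677 = 8668$)
$\frac{V}{-13291} - \frac{36587}{15318} = \frac{8668}{-13291} - \frac{36587}{15318} = 8668 \left(- \frac{1}{13291}\right) - \frac{36587}{15318} = - \frac{8668}{13291} - \frac{36587}{15318} = - \frac{619054241}{203591538}$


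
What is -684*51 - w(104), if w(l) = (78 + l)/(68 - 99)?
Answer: -1081222/31 ≈ -34878.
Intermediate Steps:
w(l) = -78/31 - l/31 (w(l) = (78 + l)/(-31) = (78 + l)*(-1/31) = -78/31 - l/31)
-684*51 - w(104) = -684*51 - (-78/31 - 1/31*104) = -34884 - (-78/31 - 104/31) = -34884 - 1*(-182/31) = -34884 + 182/31 = -1081222/31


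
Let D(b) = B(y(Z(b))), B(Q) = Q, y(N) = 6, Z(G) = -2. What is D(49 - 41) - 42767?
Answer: -42761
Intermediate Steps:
D(b) = 6
D(49 - 41) - 42767 = 6 - 42767 = -42761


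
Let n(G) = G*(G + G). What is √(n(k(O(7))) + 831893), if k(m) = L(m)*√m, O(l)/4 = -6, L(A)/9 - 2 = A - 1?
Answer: I*√1224859 ≈ 1106.7*I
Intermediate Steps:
L(A) = 9 + 9*A (L(A) = 18 + 9*(A - 1) = 18 + 9*(-1 + A) = 18 + (-9 + 9*A) = 9 + 9*A)
O(l) = -24 (O(l) = 4*(-6) = -24)
k(m) = √m*(9 + 9*m) (k(m) = (9 + 9*m)*√m = √m*(9 + 9*m))
n(G) = 2*G² (n(G) = G*(2*G) = 2*G²)
√(n(k(O(7))) + 831893) = √(2*(9*√(-24)*(1 - 24))² + 831893) = √(2*(9*(2*I*√6)*(-23))² + 831893) = √(2*(-414*I*√6)² + 831893) = √(2*(-1028376) + 831893) = √(-2056752 + 831893) = √(-1224859) = I*√1224859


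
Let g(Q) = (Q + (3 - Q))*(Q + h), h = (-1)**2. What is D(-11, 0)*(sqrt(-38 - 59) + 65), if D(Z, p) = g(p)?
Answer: 195 + 3*I*sqrt(97) ≈ 195.0 + 29.547*I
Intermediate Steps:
h = 1
g(Q) = 3 + 3*Q (g(Q) = (Q + (3 - Q))*(Q + 1) = 3*(1 + Q) = 3 + 3*Q)
D(Z, p) = 3 + 3*p
D(-11, 0)*(sqrt(-38 - 59) + 65) = (3 + 3*0)*(sqrt(-38 - 59) + 65) = (3 + 0)*(sqrt(-97) + 65) = 3*(I*sqrt(97) + 65) = 3*(65 + I*sqrt(97)) = 195 + 3*I*sqrt(97)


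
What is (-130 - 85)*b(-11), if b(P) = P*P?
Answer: -26015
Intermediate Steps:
b(P) = P²
(-130 - 85)*b(-11) = (-130 - 85)*(-11)² = -215*121 = -26015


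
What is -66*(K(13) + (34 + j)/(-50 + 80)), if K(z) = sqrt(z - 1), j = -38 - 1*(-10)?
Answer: -66/5 - 132*sqrt(3) ≈ -241.83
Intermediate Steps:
j = -28 (j = -38 + 10 = -28)
K(z) = sqrt(-1 + z)
-66*(K(13) + (34 + j)/(-50 + 80)) = -66*(sqrt(-1 + 13) + (34 - 28)/(-50 + 80)) = -66*(sqrt(12) + 6/30) = -66*(2*sqrt(3) + 6*(1/30)) = -66*(2*sqrt(3) + 1/5) = -66*(1/5 + 2*sqrt(3)) = -66/5 - 132*sqrt(3)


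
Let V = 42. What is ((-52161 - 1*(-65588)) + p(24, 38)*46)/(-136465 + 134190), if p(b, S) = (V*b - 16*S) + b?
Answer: -32931/2275 ≈ -14.475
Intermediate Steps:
p(b, S) = -16*S + 43*b (p(b, S) = (42*b - 16*S) + b = (-16*S + 42*b) + b = -16*S + 43*b)
((-52161 - 1*(-65588)) + p(24, 38)*46)/(-136465 + 134190) = ((-52161 - 1*(-65588)) + (-16*38 + 43*24)*46)/(-136465 + 134190) = ((-52161 + 65588) + (-608 + 1032)*46)/(-2275) = (13427 + 424*46)*(-1/2275) = (13427 + 19504)*(-1/2275) = 32931*(-1/2275) = -32931/2275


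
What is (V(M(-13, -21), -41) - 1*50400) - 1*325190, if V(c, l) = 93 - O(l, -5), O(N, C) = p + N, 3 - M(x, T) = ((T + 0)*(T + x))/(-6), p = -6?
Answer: -375450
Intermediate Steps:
M(x, T) = 3 + T*(T + x)/6 (M(x, T) = 3 - (T + 0)*(T + x)/(-6) = 3 - T*(T + x)*(-1)/6 = 3 - (-1)*T*(T + x)/6 = 3 + T*(T + x)/6)
O(N, C) = -6 + N
V(c, l) = 99 - l (V(c, l) = 93 - (-6 + l) = 93 + (6 - l) = 99 - l)
(V(M(-13, -21), -41) - 1*50400) - 1*325190 = ((99 - 1*(-41)) - 1*50400) - 1*325190 = ((99 + 41) - 50400) - 325190 = (140 - 50400) - 325190 = -50260 - 325190 = -375450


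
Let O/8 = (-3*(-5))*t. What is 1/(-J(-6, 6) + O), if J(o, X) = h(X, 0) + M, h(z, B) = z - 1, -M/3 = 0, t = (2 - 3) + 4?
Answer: 1/355 ≈ 0.0028169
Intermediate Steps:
t = 3 (t = -1 + 4 = 3)
M = 0 (M = -3*0 = 0)
h(z, B) = -1 + z
O = 360 (O = 8*(-3*(-5)*3) = 8*(15*3) = 8*45 = 360)
J(o, X) = -1 + X (J(o, X) = (-1 + X) + 0 = -1 + X)
1/(-J(-6, 6) + O) = 1/(-(-1 + 6) + 360) = 1/(-1*5 + 360) = 1/(-5 + 360) = 1/355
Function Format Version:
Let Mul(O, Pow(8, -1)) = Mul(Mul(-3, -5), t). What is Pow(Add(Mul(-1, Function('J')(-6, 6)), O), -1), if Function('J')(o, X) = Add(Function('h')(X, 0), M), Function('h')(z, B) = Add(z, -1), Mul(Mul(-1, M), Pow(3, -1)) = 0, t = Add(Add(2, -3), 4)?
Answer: Rational(1, 355) ≈ 0.0028169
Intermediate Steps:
t = 3 (t = Add(-1, 4) = 3)
M = 0 (M = Mul(-3, 0) = 0)
Function('h')(z, B) = Add(-1, z)
O = 360 (O = Mul(8, Mul(Mul(-3, -5), 3)) = Mul(8, Mul(15, 3)) = Mul(8, 45) = 360)
Function('J')(o, X) = Add(-1, X) (Function('J')(o, X) = Add(Add(-1, X), 0) = Add(-1, X))
Pow(Add(Mul(-1, Function('J')(-6, 6)), O), -1) = Pow(Add(Mul(-1, Add(-1, 6)), 360), -1) = Pow(Add(Mul(-1, 5), 360), -1) = Pow(Add(-5, 360), -1) = Pow(355, -1) = Rational(1, 355)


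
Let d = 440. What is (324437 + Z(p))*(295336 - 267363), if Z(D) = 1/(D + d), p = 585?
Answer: 9302363133998/1025 ≈ 9.0755e+9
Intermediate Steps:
Z(D) = 1/(440 + D) (Z(D) = 1/(D + 440) = 1/(440 + D))
(324437 + Z(p))*(295336 - 267363) = (324437 + 1/(440 + 585))*(295336 - 267363) = (324437 + 1/1025)*27973 = (332547926/1025)*27973 = 9302363133998/1025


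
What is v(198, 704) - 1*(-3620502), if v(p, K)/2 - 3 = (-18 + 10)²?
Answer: 3620636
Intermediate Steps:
v(p, K) = 134 (v(p, K) = 6 + 2*(-18 + 10)² = 6 + 2*(-8)² = 6 + 2*64 = 6 + 128 = 134)
v(198, 704) - 1*(-3620502) = 134 - 1*(-3620502) = 134 + 3620502 = 3620636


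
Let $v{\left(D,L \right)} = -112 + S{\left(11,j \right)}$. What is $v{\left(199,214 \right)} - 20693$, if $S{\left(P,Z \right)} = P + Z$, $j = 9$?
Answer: $-20785$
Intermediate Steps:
$v{\left(D,L \right)} = -92$ ($v{\left(D,L \right)} = -112 + \left(11 + 9\right) = -112 + 20 = -92$)
$v{\left(199,214 \right)} - 20693 = -92 - 20693 = -20785$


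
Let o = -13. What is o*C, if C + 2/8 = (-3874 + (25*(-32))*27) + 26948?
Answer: -76635/4 ≈ -19159.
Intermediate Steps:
C = 5895/4 (C = -1/4 + ((-3874 + (25*(-32))*27) + 26948) = -1/4 + ((-3874 - 800*27) + 26948) = -1/4 + ((-3874 - 21600) + 26948) = -1/4 + (-25474 + 26948) = -1/4 + 1474 = 5895/4 ≈ 1473.8)
o*C = -13*5895/4 = -76635/4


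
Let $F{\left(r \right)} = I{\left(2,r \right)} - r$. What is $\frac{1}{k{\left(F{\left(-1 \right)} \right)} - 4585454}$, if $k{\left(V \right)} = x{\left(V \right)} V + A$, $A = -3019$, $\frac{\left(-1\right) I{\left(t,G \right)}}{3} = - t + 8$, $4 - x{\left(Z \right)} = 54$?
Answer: $- \frac{1}{4587623} \approx -2.1798 \cdot 10^{-7}$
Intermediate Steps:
$x{\left(Z \right)} = -50$ ($x{\left(Z \right)} = 4 - 54 = -50$)
$I{\left(t,G \right)} = -24 + 3 t$ ($I{\left(t,G \right)} = - 3 \left(- t + 8\right) = - 3 \left(8 - t\right) = -24 + 3 t$)
$F{\left(r \right)} = -18 - r$ ($F{\left(r \right)} = \left(-24 + 3 \cdot 2\right) - r = \left(-24 + 6\right) - r = -18 - r$)
$k{\left(V \right)} = -3019 - 50 V$ ($k{\left(V \right)} = - 50 V - 3019 = -3019 - 50 V$)
$\frac{1}{k{\left(F{\left(-1 \right)} \right)} - 4585454} = \frac{1}{\left(-3019 - 50 \left(-18 - -1\right)\right) - 4585454} = \frac{1}{\left(-3019 - 50 \left(-18 + 1\right)\right) - 4585454} = \frac{1}{\left(-3019 - -850\right) - 4585454} = \frac{1}{\left(-3019 + 850\right) - 4585454} = \frac{1}{-2169 - 4585454} = \frac{1}{-4587623} = - \frac{1}{4587623}$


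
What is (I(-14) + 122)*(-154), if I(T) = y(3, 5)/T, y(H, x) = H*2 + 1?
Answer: -18711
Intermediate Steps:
y(H, x) = 1 + 2*H (y(H, x) = 2*H + 1 = 1 + 2*H)
I(T) = 7/T (I(T) = (1 + 2*3)/T = (1 + 6)/T = 7/T)
(I(-14) + 122)*(-154) = (7/(-14) + 122)*(-154) = (7*(-1/14) + 122)*(-154) = (-½ + 122)*(-154) = (243/2)*(-154) = -18711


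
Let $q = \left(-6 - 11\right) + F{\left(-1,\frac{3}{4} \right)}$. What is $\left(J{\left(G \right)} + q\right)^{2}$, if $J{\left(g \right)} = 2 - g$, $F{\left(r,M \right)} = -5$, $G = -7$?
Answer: $169$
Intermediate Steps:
$q = -22$ ($q = \left(-6 - 11\right) - 5 = -17 - 5 = -22$)
$\left(J{\left(G \right)} + q\right)^{2} = \left(\left(2 - -7\right) - 22\right)^{2} = \left(\left(2 + 7\right) - 22\right)^{2} = \left(9 - 22\right)^{2} = \left(-13\right)^{2} = 169$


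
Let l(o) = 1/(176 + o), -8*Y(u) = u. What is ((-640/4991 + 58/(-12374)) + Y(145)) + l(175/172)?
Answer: -5968857387109/327020022504 ≈ -18.252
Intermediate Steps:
Y(u) = -u/8
((-640/4991 + 58/(-12374)) + Y(145)) + l(175/172) = ((-640/4991 + 58/(-12374)) - 1/8*145) + 1/(176 + 175/172) = ((-640*1/4991 + 58*(-1/12374)) - 145/8) + 1/(176 + 175*(1/172)) = ((-640/4991 - 29/6187) - 145/8) + 1/(176 + 175/172) = (-178453/1342579 - 145/8) + 1/(30447/172) = -196101579/10740632 + 172/30447 = -5968857387109/327020022504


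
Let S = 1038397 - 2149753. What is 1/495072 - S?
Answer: 550201237633/495072 ≈ 1.1114e+6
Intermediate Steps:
S = -1111356
1/495072 - S = 1/495072 - 1*(-1111356) = 1/495072 + 1111356 = 550201237633/495072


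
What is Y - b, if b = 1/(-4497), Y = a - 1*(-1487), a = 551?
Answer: 9164887/4497 ≈ 2038.0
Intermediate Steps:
Y = 2038 (Y = 551 - 1*(-1487) = 551 + 1487 = 2038)
b = -1/4497 ≈ -0.00022237
Y - b = 2038 - 1*(-1/4497) = 2038 + 1/4497 = 9164887/4497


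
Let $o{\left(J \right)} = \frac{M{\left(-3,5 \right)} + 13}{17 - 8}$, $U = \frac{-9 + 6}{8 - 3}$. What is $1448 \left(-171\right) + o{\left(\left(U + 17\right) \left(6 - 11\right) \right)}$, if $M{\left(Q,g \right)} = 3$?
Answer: $- \frac{2228456}{9} \approx -2.4761 \cdot 10^{5}$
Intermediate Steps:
$U = - \frac{3}{5} \approx -0.6$
$o{\left(J \right)} = \frac{16}{9}$ ($o{\left(J \right)} = \frac{3 + 13}{17 - 8} = \frac{16}{9}$)
$1448 \left(-171\right) + o{\left(\left(U + 17\right) \left(6 - 11\right) \right)} = 1448 \left(-171\right) + \frac{16}{9} = -247608 + \frac{16}{9} = - \frac{2228456}{9}$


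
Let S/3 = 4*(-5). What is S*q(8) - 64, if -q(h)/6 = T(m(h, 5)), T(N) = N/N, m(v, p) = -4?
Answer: 296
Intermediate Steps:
T(N) = 1
S = -60 (S = 3*(4*(-5)) = 3*(-20) = -60)
q(h) = -6 (q(h) = -6*1 = -6)
S*q(8) - 64 = -60*(-6) - 64 = 360 - 64 = 296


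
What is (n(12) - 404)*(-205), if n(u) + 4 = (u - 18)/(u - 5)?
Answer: 586710/7 ≈ 83816.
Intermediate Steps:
n(u) = -4 + (-18 + u)/(-5 + u) (n(u) = -4 + (u - 18)/(u - 5) = -4 + (-18 + u)/(-5 + u))
(n(12) - 404)*(-205) = ((2 - 3*12)/(-5 + 12) - 404)*(-205) = ((2 - 36)/7 - 404)*(-205) = ((⅐)*(-34) - 404)*(-205) = (-34/7 - 404)*(-205) = -2862/7*(-205) = 586710/7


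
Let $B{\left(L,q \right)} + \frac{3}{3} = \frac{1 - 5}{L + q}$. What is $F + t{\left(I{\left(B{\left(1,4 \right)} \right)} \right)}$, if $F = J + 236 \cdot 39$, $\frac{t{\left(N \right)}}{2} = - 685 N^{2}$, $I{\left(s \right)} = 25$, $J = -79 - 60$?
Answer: $-847185$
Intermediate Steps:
$J = -139$
$B{\left(L,q \right)} = -1 - \frac{4}{L + q}$ ($B{\left(L,q \right)} = -1 + \frac{1 - 5}{L + q} = -1 - \frac{4}{L + q}$)
$t{\left(N \right)} = - 1370 N^{2}$ ($t{\left(N \right)} = 2 \left(- 685 N^{2}\right) = - 1370 N^{2}$)
$F = 9065$ ($F = -139 + 236 \cdot 39 = -139 + 9204 = 9065$)
$F + t{\left(I{\left(B{\left(1,4 \right)} \right)} \right)} = 9065 - 1370 \cdot 25^{2} = 9065 - 856250 = -847185$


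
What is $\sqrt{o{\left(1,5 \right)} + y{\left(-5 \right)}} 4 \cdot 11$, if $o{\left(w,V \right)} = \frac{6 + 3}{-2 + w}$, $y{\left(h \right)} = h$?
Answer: $44 i \sqrt{14} \approx 164.63 i$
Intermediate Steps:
$o{\left(w,V \right)} = \frac{9}{-2 + w}$
$\sqrt{o{\left(1,5 \right)} + y{\left(-5 \right)}} 4 \cdot 11 = \sqrt{\frac{9}{-2 + 1} - 5} \cdot 4 \cdot 11 = \sqrt{\frac{9}{-1} - 5} \cdot 4 \cdot 11 = \sqrt{9 \left(-1\right) - 5} \cdot 4 \cdot 11 = \sqrt{-9 - 5} \cdot 4 \cdot 11 = \sqrt{-14} \cdot 4 \cdot 11 = i \sqrt{14} \cdot 4 \cdot 11 = 4 i \sqrt{14} \cdot 11 = 44 i \sqrt{14}$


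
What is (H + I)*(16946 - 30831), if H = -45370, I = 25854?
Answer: 270979660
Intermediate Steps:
(H + I)*(16946 - 30831) = (-45370 + 25854)*(16946 - 30831) = -19516*(-13885) = 270979660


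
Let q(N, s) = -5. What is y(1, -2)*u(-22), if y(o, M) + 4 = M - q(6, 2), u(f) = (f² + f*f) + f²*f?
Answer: 9680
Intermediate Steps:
u(f) = f³ + 2*f² (u(f) = (f² + f²) + f³ = 2*f² + f³ = f³ + 2*f²)
y(o, M) = 1 + M (y(o, M) = -4 + (M - 1*(-5)) = -4 + (M + 5) = -4 + (5 + M) = 1 + M)
y(1, -2)*u(-22) = (1 - 2)*((-22)²*(2 - 22)) = -484*(-20) = -1*(-9680) = 9680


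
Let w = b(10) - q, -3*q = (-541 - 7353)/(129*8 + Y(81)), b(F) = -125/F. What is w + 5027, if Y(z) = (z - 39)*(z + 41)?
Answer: 23149973/4617 ≈ 5014.1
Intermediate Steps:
Y(z) = (-39 + z)*(41 + z)
q = 3947/9234 (q = -(-541 - 7353)/(3*(129*8 + (-1599 + 81² + 2*81))) = -(-7894)/(3*(1032 + (-1599 + 6561 + 162))) = -(-7894)/(3*(1032 + 5124)) = -(-7894)/(3*6156) = -⅓*(-3947/3078) = 3947/9234 ≈ 0.42744)
w = -59686/4617 (w = -125/10 - 1*3947/9234 = -125*⅒ - 3947/9234 = -25/2 - 3947/9234 = -59686/4617 ≈ -12.927)
w + 5027 = -59686/4617 + 5027 = 23149973/4617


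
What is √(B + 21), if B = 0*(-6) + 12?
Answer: √33 ≈ 5.7446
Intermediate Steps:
B = 12 (B = 0 + 12 = 12)
√(B + 21) = √(12 + 21) = √33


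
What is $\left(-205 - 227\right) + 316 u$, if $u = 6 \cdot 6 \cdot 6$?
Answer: $67824$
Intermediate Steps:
$u = 216$ ($u = 36 \cdot 6 = 216$)
$\left(-205 - 227\right) + 316 u = \left(-205 - 227\right) + 316 \cdot 216 = -432 + 68256 = 67824$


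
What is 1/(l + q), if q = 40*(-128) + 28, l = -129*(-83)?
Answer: 1/5615 ≈ 0.00017809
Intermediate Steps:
l = 10707
q = -5092 (q = -5120 + 28 = -5092)
1/(l + q) = 1/(10707 - 5092) = 1/5615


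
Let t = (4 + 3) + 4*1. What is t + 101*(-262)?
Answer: -26451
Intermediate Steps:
t = 11 (t = 7 + 4 = 11)
t + 101*(-262) = 11 + 101*(-262) = 11 - 26462 = -26451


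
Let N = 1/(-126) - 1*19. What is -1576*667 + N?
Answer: -132452587/126 ≈ -1.0512e+6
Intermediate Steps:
N = -2395/126 (N = -1/126 - 19 = -2395/126 ≈ -19.008)
-1576*667 + N = -1576*667 - 2395/126 = -1051192 - 2395/126 = -132452587/126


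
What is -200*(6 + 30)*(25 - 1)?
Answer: -172800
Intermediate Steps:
-200*(6 + 30)*(25 - 1) = -7200*24 = -200*864 = -172800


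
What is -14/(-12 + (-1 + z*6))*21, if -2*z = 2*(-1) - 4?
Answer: -294/5 ≈ -58.800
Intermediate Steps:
z = 3 (z = -(2*(-1) - 4)/2 = -(-2 - 4)/2 = -1/2*(-6) = 3)
-14/(-12 + (-1 + z*6))*21 = -14/(-12 + (-1 + 3*6))*21 = -14/(-12 + (-1 + 18))*21 = -14/(-12 + 17)*21 = -14/5*21 = -294/5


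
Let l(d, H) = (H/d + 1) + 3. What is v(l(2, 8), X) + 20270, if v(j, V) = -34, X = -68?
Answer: 20236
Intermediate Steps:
l(d, H) = 4 + H/d (l(d, H) = (1 + H/d) + 3 = 4 + H/d)
v(l(2, 8), X) + 20270 = -34 + 20270 = 20236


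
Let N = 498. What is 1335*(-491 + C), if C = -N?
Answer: -1320315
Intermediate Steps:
C = -498 (C = -1*498 = -498)
1335*(-491 + C) = 1335*(-491 - 498) = 1335*(-989) = -1320315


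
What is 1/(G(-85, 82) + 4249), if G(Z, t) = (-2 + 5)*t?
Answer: 1/4495 ≈ 0.00022247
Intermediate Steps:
G(Z, t) = 3*t
1/(G(-85, 82) + 4249) = 1/(3*82 + 4249) = 1/(246 + 4249) = 1/4495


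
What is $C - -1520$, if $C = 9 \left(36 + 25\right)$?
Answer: $2069$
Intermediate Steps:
$C = 549$ ($C = 9 \cdot 61 = 549$)
$C - -1520 = 549 - -1520 = 549 + 1520 = 2069$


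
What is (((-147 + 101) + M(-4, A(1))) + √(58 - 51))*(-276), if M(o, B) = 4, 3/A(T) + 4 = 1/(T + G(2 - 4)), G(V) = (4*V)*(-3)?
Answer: 11592 - 276*√7 ≈ 10862.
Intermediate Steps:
G(V) = -12*V
A(T) = 3/(-4 + 1/(24 + T)) (A(T) = 3/(-4 + 1/(T - 12*(2 - 4))) = 3/(-4 + 1/(T - 12*(-2))) = 3/(-4 + 1/(T + 24)) = 3/(-4 + 1/(24 + T)))
(((-147 + 101) + M(-4, A(1))) + √(58 - 51))*(-276) = (((-147 + 101) + 4) + √(58 - 51))*(-276) = ((-46 + 4) + √7)*(-276) = (-42 + √7)*(-276) = 11592 - 276*√7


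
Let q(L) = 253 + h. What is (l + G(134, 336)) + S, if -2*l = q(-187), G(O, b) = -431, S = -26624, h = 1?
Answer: -27182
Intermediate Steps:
q(L) = 254 (q(L) = 253 + 1 = 254)
l = -127 (l = -½*254 = -127)
(l + G(134, 336)) + S = (-127 - 431) - 26624 = -558 - 26624 = -27182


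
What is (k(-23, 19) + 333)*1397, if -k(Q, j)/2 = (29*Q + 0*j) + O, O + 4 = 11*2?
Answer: 2278507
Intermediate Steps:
O = 18 (O = -4 + 11*2 = -4 + 22 = 18)
k(Q, j) = -36 - 58*Q (k(Q, j) = -2*((29*Q + 0*j) + 18) = -2*((29*Q + 0) + 18) = -2*(29*Q + 18) = -2*(18 + 29*Q) = -36 - 58*Q)
(k(-23, 19) + 333)*1397 = ((-36 - 58*(-23)) + 333)*1397 = ((-36 + 1334) + 333)*1397 = (1298 + 333)*1397 = 1631*1397 = 2278507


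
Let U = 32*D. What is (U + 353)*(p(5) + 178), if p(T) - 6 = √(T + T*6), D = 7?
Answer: 106168 + 577*√35 ≈ 1.0958e+5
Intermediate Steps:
p(T) = 6 + √7*√T (p(T) = 6 + √(T + T*6) = 6 + √(T + 6*T) = 6 + √(7*T) = 6 + √7*√T)
U = 224 (U = 32*7 = 224)
(U + 353)*(p(5) + 178) = (224 + 353)*((6 + √7*√5) + 178) = 577*((6 + √35) + 178) = 577*(184 + √35) = 106168 + 577*√35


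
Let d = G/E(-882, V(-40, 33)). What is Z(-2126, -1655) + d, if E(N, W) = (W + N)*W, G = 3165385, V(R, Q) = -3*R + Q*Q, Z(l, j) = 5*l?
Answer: -4199330705/395343 ≈ -10622.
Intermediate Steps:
V(R, Q) = Q² - 3*R (V(R, Q) = -3*R + Q² = Q² - 3*R)
E(N, W) = W*(N + W) (E(N, W) = (N + W)*W = W*(N + W))
d = 3165385/395343 (d = 3165385/(((33² - 3*(-40))*(-882 + (33² - 3*(-40))))) = 3165385/(((1089 + 120)*(-882 + (1089 + 120)))) = 3165385/((1209*(-882 + 1209))) = 3165385/((1209*327)) = 3165385/395343 ≈ 8.0067)
Z(-2126, -1655) + d = 5*(-2126) + 3165385/395343 = -10630 + 3165385/395343 = -4199330705/395343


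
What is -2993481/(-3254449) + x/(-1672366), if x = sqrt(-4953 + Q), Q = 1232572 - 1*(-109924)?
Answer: 2993481/3254449 - sqrt(1337543)/1672366 ≈ 0.91912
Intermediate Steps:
Q = 1342496 (Q = 1232572 + 109924 = 1342496)
x = sqrt(1337543) (x = sqrt(-4953 + 1342496) = sqrt(1337543) ≈ 1156.5)
-2993481/(-3254449) + x/(-1672366) = -2993481/(-3254449) + sqrt(1337543)/(-1672366) = -2993481*(-1/3254449) + sqrt(1337543)*(-1/1672366) = 2993481/3254449 - sqrt(1337543)/1672366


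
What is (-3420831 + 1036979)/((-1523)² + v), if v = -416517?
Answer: -595963/475753 ≈ -1.2527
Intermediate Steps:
(-3420831 + 1036979)/((-1523)² + v) = (-3420831 + 1036979)/((-1523)² - 416517) = -2383852/(2319529 - 416517) = -2383852/1903012 = -2383852*1/1903012 = -595963/475753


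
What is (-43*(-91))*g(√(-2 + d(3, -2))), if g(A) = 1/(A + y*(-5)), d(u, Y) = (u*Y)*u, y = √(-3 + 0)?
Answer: 3913*I/(-2*√5 + 5*√3) ≈ 934.31*I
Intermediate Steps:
y = I*√3 (y = √(-3) = I*√3 ≈ 1.732*I)
d(u, Y) = Y*u² (d(u, Y) = (Y*u)*u = Y*u²)
g(A) = 1/(A - 5*I*√3) (g(A) = 1/(A + (I*√3)*(-5)) = 1/(A - 5*I*√3))
(-43*(-91))*g(√(-2 + d(3, -2))) = (-43*(-91))/(√(-2 - 2*3²) - 5*I*√3) = 3913/(√(-2 - 2*9) - 5*I*√3) = 3913/(√(-2 - 18) - 5*I*√3) = 3913/(√(-20) - 5*I*√3) = 3913/(2*I*√5 - 5*I*√3) = 3913/(-5*I*√3 + 2*I*√5)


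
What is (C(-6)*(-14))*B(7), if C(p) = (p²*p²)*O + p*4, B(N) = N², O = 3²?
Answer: -7985040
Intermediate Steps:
O = 9
C(p) = 4*p + 9*p⁴ (C(p) = (p²*p²)*9 + p*4 = p⁴*9 + 4*p = 9*p⁴ + 4*p = 4*p + 9*p⁴)
(C(-6)*(-14))*B(7) = (-6*(4 + 9*(-6)³)*(-14))*7² = (-6*(4 + 9*(-216))*(-14))*49 = (-6*(4 - 1944)*(-14))*49 = (-6*(-1940)*(-14))*49 = (11640*(-14))*49 = -162960*49 = -7985040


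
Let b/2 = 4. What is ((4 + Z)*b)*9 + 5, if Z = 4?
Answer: 581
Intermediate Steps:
b = 8 (b = 2*4 = 8)
((4 + Z)*b)*9 + 5 = ((4 + 4)*8)*9 + 5 = (8*8)*9 + 5 = 64*9 + 5 = 576 + 5 = 581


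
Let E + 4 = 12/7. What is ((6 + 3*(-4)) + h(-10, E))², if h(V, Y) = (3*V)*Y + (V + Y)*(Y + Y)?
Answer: 33849124/2401 ≈ 14098.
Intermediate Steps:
E = -16/7 (E = -4 + 12/7 = -16/7 ≈ -2.2857)
h(V, Y) = 2*Y*(V + Y) + 3*V*Y (h(V, Y) = 3*V*Y + (V + Y)*(2*Y) = 3*V*Y + 2*Y*(V + Y) = 2*Y*(V + Y) + 3*V*Y)
((6 + 3*(-4)) + h(-10, E))² = ((6 + 3*(-4)) - 16*(2*(-16/7) + 5*(-10))/7)² = ((6 - 12) - 16*(-32/7 - 50)/7)² = (-6 - 16/7*(-382/7))² = (-6 + 6112/49)² = (5818/49)² = 33849124/2401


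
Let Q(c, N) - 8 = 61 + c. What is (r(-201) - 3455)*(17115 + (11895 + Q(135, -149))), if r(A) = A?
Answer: -106806384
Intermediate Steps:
Q(c, N) = 69 + c (Q(c, N) = 8 + (61 + c) = 69 + c)
(r(-201) - 3455)*(17115 + (11895 + Q(135, -149))) = (-201 - 3455)*(17115 + (11895 + (69 + 135))) = -3656*(17115 + (11895 + 204)) = -3656*(17115 + 12099) = -3656*29214 = -106806384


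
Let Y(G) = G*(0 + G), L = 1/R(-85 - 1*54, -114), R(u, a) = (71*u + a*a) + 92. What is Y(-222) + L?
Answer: 158645197/3219 ≈ 49284.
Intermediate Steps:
R(u, a) = 92 + a² + 71*u (R(u, a) = (71*u + a²) + 92 = (a² + 71*u) + 92 = 92 + a² + 71*u)
L = 1/3219 (L = 1/(92 + (-114)² + 71*(-85 - 1*54)) = 1/(92 + 12996 + 71*(-85 - 54)) = 1/(92 + 12996 + 71*(-139)) = 1/(92 + 12996 - 9869) = 1/3219 ≈ 0.00031066)
Y(G) = G² (Y(G) = G*G = G²)
Y(-222) + L = (-222)² + 1/3219 = 49284 + 1/3219 = 158645197/3219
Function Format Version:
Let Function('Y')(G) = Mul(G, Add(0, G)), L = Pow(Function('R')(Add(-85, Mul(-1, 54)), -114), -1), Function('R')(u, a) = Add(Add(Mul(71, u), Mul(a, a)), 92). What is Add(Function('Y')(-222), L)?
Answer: Rational(158645197, 3219) ≈ 49284.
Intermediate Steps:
Function('R')(u, a) = Add(92, Pow(a, 2), Mul(71, u)) (Function('R')(u, a) = Add(Add(Mul(71, u), Pow(a, 2)), 92) = Add(Add(Pow(a, 2), Mul(71, u)), 92) = Add(92, Pow(a, 2), Mul(71, u)))
L = Rational(1, 3219) (L = Pow(Add(92, Pow(-114, 2), Mul(71, Add(-85, Mul(-1, 54)))), -1) = Pow(Add(92, 12996, Mul(71, Add(-85, -54))), -1) = Pow(Add(92, 12996, Mul(71, -139)), -1) = Pow(Add(92, 12996, -9869), -1) = Pow(3219, -1) = Rational(1, 3219) ≈ 0.00031066)
Function('Y')(G) = Pow(G, 2) (Function('Y')(G) = Mul(G, G) = Pow(G, 2))
Add(Function('Y')(-222), L) = Add(Pow(-222, 2), Rational(1, 3219)) = Add(49284, Rational(1, 3219)) = Rational(158645197, 3219)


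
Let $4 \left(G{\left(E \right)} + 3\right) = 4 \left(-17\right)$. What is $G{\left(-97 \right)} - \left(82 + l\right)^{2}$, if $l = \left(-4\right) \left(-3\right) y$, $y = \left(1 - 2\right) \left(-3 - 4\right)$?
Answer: $-27576$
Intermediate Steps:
$y = 7$ ($y = \left(-1\right) \left(-7\right) = 7$)
$l = 84$ ($l = \left(-4\right) \left(-3\right) 7 = 12 \cdot 7 = 84$)
$G{\left(E \right)} = -20$ ($G{\left(E \right)} = -3 + \frac{4 \left(-17\right)}{4} = -3 + \frac{1}{4} \left(-68\right) = -3 - 17 = -20$)
$G{\left(-97 \right)} - \left(82 + l\right)^{2} = -20 - \left(82 + 84\right)^{2} = -20 - 166^{2} = -20 - 27556 = -27576$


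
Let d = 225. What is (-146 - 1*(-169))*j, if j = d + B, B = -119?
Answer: 2438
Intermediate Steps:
j = 106 (j = 225 - 119 = 106)
(-146 - 1*(-169))*j = (-146 - 1*(-169))*106 = (-146 + 169)*106 = 23*106 = 2438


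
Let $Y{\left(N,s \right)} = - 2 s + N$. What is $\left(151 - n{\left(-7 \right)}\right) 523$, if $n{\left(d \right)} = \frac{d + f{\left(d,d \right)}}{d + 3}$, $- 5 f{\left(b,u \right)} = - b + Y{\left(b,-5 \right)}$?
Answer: $\frac{311185}{4} \approx 77796.0$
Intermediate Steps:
$Y{\left(N,s \right)} = N - 2 s$
$f{\left(b,u \right)} = -2$ ($f{\left(b,u \right)} = - \frac{- b + \left(b - -10\right)}{5} = - \frac{- b + \left(b + 10\right)}{5} = - \frac{- b + \left(10 + b\right)}{5} = \left(- \frac{1}{5}\right) 10 = -2$)
$n{\left(d \right)} = \frac{-2 + d}{3 + d}$ ($n{\left(d \right)} = \frac{d - 2}{d + 3} = \frac{-2 + d}{3 + d}$)
$\left(151 - n{\left(-7 \right)}\right) 523 = \left(151 - \frac{-2 - 7}{3 - 7}\right) 523 = \left(151 - \frac{1}{-4} \left(-9\right)\right) 523 = \left(151 - \left(- \frac{1}{4}\right) \left(-9\right)\right) 523 = \left(151 - \frac{9}{4}\right) 523 = \frac{595}{4} \cdot 523 = \frac{311185}{4}$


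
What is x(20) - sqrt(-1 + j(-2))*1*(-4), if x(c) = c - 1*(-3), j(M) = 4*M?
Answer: 23 + 12*I ≈ 23.0 + 12.0*I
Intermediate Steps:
x(c) = 3 + c (x(c) = c + 3 = 3 + c)
x(20) - sqrt(-1 + j(-2))*1*(-4) = (3 + 20) - sqrt(-1 + 4*(-2))*1*(-4) = 23 - sqrt(-1 - 8)*1*(-4) = 23 - sqrt(-9)*1*(-4) = 23 - (3*I)*1*(-4) = 23 - 3*I*(-4) = 23 - (-12)*I = 23 + 12*I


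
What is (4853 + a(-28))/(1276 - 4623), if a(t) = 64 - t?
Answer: -4945/3347 ≈ -1.4774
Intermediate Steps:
(4853 + a(-28))/(1276 - 4623) = (4853 + (64 - 1*(-28)))/(1276 - 4623) = (4853 + (64 + 28))/(-3347) = (4853 + 92)*(-1/3347) = 4945*(-1/3347) = -4945/3347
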